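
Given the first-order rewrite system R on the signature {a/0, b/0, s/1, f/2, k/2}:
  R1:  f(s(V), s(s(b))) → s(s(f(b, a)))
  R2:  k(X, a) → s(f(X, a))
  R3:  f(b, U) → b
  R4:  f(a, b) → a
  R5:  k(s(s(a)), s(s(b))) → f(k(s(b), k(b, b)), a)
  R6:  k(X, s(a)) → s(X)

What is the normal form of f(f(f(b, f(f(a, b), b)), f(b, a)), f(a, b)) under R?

1. f(f(f(b, f(f(a, b), b)), f(b, a)), f(a, b))  →  f(f(b, f(b, a)), f(a, b))   [R3 at 1.1]
2. f(f(b, f(b, a)), f(a, b))  →  f(b, f(a, b))   [R3 at 1]
3. f(b, f(a, b))  →  b   [R3 at ε]

b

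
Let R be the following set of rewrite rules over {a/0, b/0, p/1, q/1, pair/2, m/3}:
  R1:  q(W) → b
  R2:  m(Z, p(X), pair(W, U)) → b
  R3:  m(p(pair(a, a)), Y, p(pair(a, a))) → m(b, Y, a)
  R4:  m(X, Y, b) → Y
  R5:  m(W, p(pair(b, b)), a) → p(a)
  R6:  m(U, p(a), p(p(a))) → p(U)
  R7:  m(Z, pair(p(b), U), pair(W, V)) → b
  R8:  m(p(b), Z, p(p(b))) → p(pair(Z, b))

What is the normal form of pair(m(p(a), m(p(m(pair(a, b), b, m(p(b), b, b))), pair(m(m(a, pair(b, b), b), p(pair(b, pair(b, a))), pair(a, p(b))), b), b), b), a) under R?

1. pair(m(p(a), m(p(m(pair(a, b), b, m(p(b), b, b))), pair(m(m(a, pair(b, b), b), p(pair(b, pair(b, a))), pair(a, p(b))), b), b), b), a)  →  pair(m(p(m(pair(a, b), b, m(p(b), b, b))), pair(m(m(a, pair(b, b), b), p(pair(b, pair(b, a))), pair(a, p(b))), b), b), a)   [R4 at 1]
2. pair(m(p(m(pair(a, b), b, m(p(b), b, b))), pair(m(m(a, pair(b, b), b), p(pair(b, pair(b, a))), pair(a, p(b))), b), b), a)  →  pair(pair(m(m(a, pair(b, b), b), p(pair(b, pair(b, a))), pair(a, p(b))), b), a)   [R4 at 1]
3. pair(pair(m(m(a, pair(b, b), b), p(pair(b, pair(b, a))), pair(a, p(b))), b), a)  →  pair(pair(b, b), a)   [R2 at 1.1]

pair(pair(b, b), a)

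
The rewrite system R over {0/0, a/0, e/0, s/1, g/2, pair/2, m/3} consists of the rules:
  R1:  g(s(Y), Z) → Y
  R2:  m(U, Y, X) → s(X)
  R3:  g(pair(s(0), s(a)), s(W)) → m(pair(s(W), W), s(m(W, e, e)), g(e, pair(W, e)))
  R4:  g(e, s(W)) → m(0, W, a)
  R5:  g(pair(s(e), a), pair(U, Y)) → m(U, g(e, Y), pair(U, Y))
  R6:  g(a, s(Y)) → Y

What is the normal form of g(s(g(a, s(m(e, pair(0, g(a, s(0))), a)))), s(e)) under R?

s(a)

1. g(s(g(a, s(m(e, pair(0, g(a, s(0))), a)))), s(e))  →  g(a, s(m(e, pair(0, g(a, s(0))), a)))   [R1 at ε]
2. g(a, s(m(e, pair(0, g(a, s(0))), a)))  →  m(e, pair(0, g(a, s(0))), a)   [R6 at ε]
3. m(e, pair(0, g(a, s(0))), a)  →  s(a)   [R2 at ε]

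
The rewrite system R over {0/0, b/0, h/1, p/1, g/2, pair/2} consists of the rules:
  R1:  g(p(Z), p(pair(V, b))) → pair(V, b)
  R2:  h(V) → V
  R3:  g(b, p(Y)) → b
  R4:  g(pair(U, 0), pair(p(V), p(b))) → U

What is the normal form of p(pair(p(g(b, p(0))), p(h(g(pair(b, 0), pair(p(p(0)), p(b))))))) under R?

p(pair(p(b), p(b)))

1. p(pair(p(g(b, p(0))), p(h(g(pair(b, 0), pair(p(p(0)), p(b)))))))  →  p(pair(p(b), p(h(g(pair(b, 0), pair(p(p(0)), p(b)))))))   [R3 at 1.1.1]
2. p(pair(p(b), p(h(g(pair(b, 0), pair(p(p(0)), p(b)))))))  →  p(pair(p(b), p(g(pair(b, 0), pair(p(p(0)), p(b))))))   [R2 at 1.2.1]
3. p(pair(p(b), p(g(pair(b, 0), pair(p(p(0)), p(b))))))  →  p(pair(p(b), p(b)))   [R4 at 1.2.1]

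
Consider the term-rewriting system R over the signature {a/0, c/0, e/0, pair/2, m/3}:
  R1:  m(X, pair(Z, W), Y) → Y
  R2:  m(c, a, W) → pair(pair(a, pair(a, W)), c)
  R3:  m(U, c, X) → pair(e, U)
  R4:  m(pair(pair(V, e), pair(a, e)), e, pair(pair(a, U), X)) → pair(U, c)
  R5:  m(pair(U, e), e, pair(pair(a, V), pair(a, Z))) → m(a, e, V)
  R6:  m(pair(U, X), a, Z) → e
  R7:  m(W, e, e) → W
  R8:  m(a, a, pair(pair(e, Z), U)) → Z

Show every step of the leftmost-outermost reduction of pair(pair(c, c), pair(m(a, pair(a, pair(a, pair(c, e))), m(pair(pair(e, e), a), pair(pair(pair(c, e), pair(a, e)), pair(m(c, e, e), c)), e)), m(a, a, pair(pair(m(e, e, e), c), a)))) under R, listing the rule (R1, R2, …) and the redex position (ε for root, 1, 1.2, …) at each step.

pair(pair(c, c), pair(e, c))

1. pair(pair(c, c), pair(m(a, pair(a, pair(a, pair(c, e))), m(pair(pair(e, e), a), pair(pair(pair(c, e), pair(a, e)), pair(m(c, e, e), c)), e)), m(a, a, pair(pair(m(e, e, e), c), a))))  →  pair(pair(c, c), pair(m(pair(pair(e, e), a), pair(pair(pair(c, e), pair(a, e)), pair(m(c, e, e), c)), e), m(a, a, pair(pair(m(e, e, e), c), a))))   [R1 at 2.1]
2. pair(pair(c, c), pair(m(pair(pair(e, e), a), pair(pair(pair(c, e), pair(a, e)), pair(m(c, e, e), c)), e), m(a, a, pair(pair(m(e, e, e), c), a))))  →  pair(pair(c, c), pair(e, m(a, a, pair(pair(m(e, e, e), c), a))))   [R1 at 2.1]
3. pair(pair(c, c), pair(e, m(a, a, pair(pair(m(e, e, e), c), a))))  →  pair(pair(c, c), pair(e, m(a, a, pair(pair(e, c), a))))   [R7 at 2.2.3.1.1]
4. pair(pair(c, c), pair(e, m(a, a, pair(pair(e, c), a))))  →  pair(pair(c, c), pair(e, c))   [R8 at 2.2]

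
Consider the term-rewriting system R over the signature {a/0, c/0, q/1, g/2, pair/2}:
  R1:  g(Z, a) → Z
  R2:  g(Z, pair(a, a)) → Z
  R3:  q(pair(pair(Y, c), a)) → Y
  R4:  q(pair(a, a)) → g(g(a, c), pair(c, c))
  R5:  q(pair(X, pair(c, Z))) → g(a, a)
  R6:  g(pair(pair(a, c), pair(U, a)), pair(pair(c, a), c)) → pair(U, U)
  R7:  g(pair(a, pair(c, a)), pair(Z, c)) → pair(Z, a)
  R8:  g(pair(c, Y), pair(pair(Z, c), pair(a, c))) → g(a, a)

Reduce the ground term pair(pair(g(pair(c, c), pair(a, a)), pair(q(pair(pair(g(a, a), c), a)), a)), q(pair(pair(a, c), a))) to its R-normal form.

pair(pair(pair(c, c), pair(a, a)), a)

1. pair(pair(g(pair(c, c), pair(a, a)), pair(q(pair(pair(g(a, a), c), a)), a)), q(pair(pair(a, c), a)))  →  pair(pair(pair(c, c), pair(q(pair(pair(g(a, a), c), a)), a)), q(pair(pair(a, c), a)))   [R2 at 1.1]
2. pair(pair(pair(c, c), pair(q(pair(pair(g(a, a), c), a)), a)), q(pair(pair(a, c), a)))  →  pair(pair(pair(c, c), pair(g(a, a), a)), q(pair(pair(a, c), a)))   [R3 at 1.2.1]
3. pair(pair(pair(c, c), pair(g(a, a), a)), q(pair(pair(a, c), a)))  →  pair(pair(pair(c, c), pair(a, a)), q(pair(pair(a, c), a)))   [R1 at 1.2.1]
4. pair(pair(pair(c, c), pair(a, a)), q(pair(pair(a, c), a)))  →  pair(pair(pair(c, c), pair(a, a)), a)   [R3 at 2]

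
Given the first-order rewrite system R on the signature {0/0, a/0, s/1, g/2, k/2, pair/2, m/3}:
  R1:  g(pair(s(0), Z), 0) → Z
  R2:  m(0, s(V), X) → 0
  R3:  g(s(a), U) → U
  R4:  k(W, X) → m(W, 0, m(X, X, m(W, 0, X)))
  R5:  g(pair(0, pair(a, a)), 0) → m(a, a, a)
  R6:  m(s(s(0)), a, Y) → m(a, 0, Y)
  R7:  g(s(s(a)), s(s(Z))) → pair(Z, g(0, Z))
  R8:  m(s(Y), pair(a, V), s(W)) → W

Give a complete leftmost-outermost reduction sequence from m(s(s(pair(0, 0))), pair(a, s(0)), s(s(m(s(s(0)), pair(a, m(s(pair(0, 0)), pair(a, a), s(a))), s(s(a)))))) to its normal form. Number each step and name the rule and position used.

s(s(a))

1. m(s(s(pair(0, 0))), pair(a, s(0)), s(s(m(s(s(0)), pair(a, m(s(pair(0, 0)), pair(a, a), s(a))), s(s(a))))))  →  s(m(s(s(0)), pair(a, m(s(pair(0, 0)), pair(a, a), s(a))), s(s(a))))   [R8 at ε]
2. s(m(s(s(0)), pair(a, m(s(pair(0, 0)), pair(a, a), s(a))), s(s(a))))  →  s(s(a))   [R8 at 1]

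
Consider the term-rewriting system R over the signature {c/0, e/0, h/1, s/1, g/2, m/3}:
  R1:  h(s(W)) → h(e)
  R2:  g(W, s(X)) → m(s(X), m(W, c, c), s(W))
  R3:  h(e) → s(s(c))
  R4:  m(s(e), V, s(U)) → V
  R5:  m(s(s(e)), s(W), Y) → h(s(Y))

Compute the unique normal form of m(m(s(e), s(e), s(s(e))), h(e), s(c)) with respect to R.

s(s(c))

1. m(m(s(e), s(e), s(s(e))), h(e), s(c))  →  m(s(e), h(e), s(c))   [R4 at 1]
2. m(s(e), h(e), s(c))  →  h(e)   [R4 at ε]
3. h(e)  →  s(s(c))   [R3 at ε]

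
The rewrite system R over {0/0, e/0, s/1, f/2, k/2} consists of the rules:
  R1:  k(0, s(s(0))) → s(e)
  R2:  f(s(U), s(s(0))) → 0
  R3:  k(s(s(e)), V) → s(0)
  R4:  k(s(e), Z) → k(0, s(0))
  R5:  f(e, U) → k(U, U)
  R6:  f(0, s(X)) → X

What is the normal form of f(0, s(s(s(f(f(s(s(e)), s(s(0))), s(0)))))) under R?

1. f(0, s(s(s(f(f(s(s(e)), s(s(0))), s(0))))))  →  s(s(f(f(s(s(e)), s(s(0))), s(0))))   [R6 at ε]
2. s(s(f(f(s(s(e)), s(s(0))), s(0))))  →  s(s(f(0, s(0))))   [R2 at 1.1.1]
3. s(s(f(0, s(0))))  →  s(s(0))   [R6 at 1.1]

s(s(0))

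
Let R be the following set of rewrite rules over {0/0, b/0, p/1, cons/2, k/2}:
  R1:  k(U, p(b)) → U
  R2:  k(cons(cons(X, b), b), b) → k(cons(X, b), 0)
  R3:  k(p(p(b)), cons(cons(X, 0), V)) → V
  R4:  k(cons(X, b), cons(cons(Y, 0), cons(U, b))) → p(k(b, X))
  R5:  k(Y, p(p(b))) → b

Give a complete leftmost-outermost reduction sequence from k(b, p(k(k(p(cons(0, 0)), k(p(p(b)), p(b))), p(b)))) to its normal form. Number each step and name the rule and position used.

1. k(b, p(k(k(p(cons(0, 0)), k(p(p(b)), p(b))), p(b))))  →  k(b, p(k(p(cons(0, 0)), k(p(p(b)), p(b)))))   [R1 at 2.1]
2. k(b, p(k(p(cons(0, 0)), k(p(p(b)), p(b)))))  →  k(b, p(k(p(cons(0, 0)), p(p(b)))))   [R1 at 2.1.2]
3. k(b, p(k(p(cons(0, 0)), p(p(b)))))  →  k(b, p(b))   [R5 at 2.1]
4. k(b, p(b))  →  b   [R1 at ε]

b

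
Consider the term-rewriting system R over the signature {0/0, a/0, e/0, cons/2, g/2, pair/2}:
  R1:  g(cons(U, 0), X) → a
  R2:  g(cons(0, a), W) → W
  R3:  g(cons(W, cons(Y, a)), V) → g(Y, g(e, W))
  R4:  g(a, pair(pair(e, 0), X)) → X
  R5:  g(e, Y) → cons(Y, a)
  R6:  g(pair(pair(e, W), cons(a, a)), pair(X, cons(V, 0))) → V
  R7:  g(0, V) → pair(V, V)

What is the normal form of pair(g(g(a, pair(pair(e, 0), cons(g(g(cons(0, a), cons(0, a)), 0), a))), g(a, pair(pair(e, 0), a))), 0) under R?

pair(a, 0)

1. pair(g(g(a, pair(pair(e, 0), cons(g(g(cons(0, a), cons(0, a)), 0), a))), g(a, pair(pair(e, 0), a))), 0)  →  pair(g(cons(g(g(cons(0, a), cons(0, a)), 0), a), g(a, pair(pair(e, 0), a))), 0)   [R4 at 1.1]
2. pair(g(cons(g(g(cons(0, a), cons(0, a)), 0), a), g(a, pair(pair(e, 0), a))), 0)  →  pair(g(cons(g(cons(0, a), 0), a), g(a, pair(pair(e, 0), a))), 0)   [R2 at 1.1.1.1]
3. pair(g(cons(g(cons(0, a), 0), a), g(a, pair(pair(e, 0), a))), 0)  →  pair(g(cons(0, a), g(a, pair(pair(e, 0), a))), 0)   [R2 at 1.1.1]
4. pair(g(cons(0, a), g(a, pair(pair(e, 0), a))), 0)  →  pair(g(a, pair(pair(e, 0), a)), 0)   [R2 at 1]
5. pair(g(a, pair(pair(e, 0), a)), 0)  →  pair(a, 0)   [R4 at 1]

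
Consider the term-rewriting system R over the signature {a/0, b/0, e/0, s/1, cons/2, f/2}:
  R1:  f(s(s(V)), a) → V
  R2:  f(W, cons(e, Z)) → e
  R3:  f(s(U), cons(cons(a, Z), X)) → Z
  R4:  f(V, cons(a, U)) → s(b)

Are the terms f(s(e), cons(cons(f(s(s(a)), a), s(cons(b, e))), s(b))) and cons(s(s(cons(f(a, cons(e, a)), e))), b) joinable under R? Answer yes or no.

no — NF(t₁) = s(cons(b, e)), NF(t₂) = cons(s(s(cons(e, e))), b)

Reduce t₁ = f(s(e), cons(cons(f(s(s(a)), a), s(cons(b, e))), s(b))):
1. f(s(e), cons(cons(f(s(s(a)), a), s(cons(b, e))), s(b)))  →  f(s(e), cons(cons(a, s(cons(b, e))), s(b)))   [R1 at 2.1.1]
2. f(s(e), cons(cons(a, s(cons(b, e))), s(b)))  →  s(cons(b, e))   [R3 at ε]

Reduce t₂ = cons(s(s(cons(f(a, cons(e, a)), e))), b):
1. cons(s(s(cons(f(a, cons(e, a)), e))), b)  →  cons(s(s(cons(e, e))), b)   [R2 at 1.1.1.1]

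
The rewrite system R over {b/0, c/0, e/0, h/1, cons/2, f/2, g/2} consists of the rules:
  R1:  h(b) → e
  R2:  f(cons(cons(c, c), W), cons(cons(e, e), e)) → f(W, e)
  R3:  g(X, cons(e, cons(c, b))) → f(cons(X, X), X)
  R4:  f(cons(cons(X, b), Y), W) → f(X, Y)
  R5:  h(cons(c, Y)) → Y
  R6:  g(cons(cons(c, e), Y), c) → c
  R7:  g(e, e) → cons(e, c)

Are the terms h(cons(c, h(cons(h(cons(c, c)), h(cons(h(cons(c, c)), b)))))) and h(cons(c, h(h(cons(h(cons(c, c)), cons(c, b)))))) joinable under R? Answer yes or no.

yes — NF(t₁) = b, NF(t₂) = b

Reduce t₁ = h(cons(c, h(cons(h(cons(c, c)), h(cons(h(cons(c, c)), b)))))):
1. h(cons(c, h(cons(h(cons(c, c)), h(cons(h(cons(c, c)), b))))))  →  h(cons(h(cons(c, c)), h(cons(h(cons(c, c)), b))))   [R5 at ε]
2. h(cons(h(cons(c, c)), h(cons(h(cons(c, c)), b))))  →  h(cons(c, h(cons(h(cons(c, c)), b))))   [R5 at 1.1]
3. h(cons(c, h(cons(h(cons(c, c)), b))))  →  h(cons(h(cons(c, c)), b))   [R5 at ε]
4. h(cons(h(cons(c, c)), b))  →  h(cons(c, b))   [R5 at 1.1]
5. h(cons(c, b))  →  b   [R5 at ε]

Reduce t₂ = h(cons(c, h(h(cons(h(cons(c, c)), cons(c, b)))))):
1. h(cons(c, h(h(cons(h(cons(c, c)), cons(c, b))))))  →  h(h(cons(h(cons(c, c)), cons(c, b))))   [R5 at ε]
2. h(h(cons(h(cons(c, c)), cons(c, b))))  →  h(h(cons(c, cons(c, b))))   [R5 at 1.1.1]
3. h(h(cons(c, cons(c, b))))  →  h(cons(c, b))   [R5 at 1]
4. h(cons(c, b))  →  b   [R5 at ε]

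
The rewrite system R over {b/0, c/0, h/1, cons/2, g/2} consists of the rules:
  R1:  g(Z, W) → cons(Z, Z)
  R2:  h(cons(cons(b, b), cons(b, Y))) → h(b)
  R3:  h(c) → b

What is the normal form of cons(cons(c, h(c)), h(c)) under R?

1. cons(cons(c, h(c)), h(c))  →  cons(cons(c, b), h(c))   [R3 at 1.2]
2. cons(cons(c, b), h(c))  →  cons(cons(c, b), b)   [R3 at 2]

cons(cons(c, b), b)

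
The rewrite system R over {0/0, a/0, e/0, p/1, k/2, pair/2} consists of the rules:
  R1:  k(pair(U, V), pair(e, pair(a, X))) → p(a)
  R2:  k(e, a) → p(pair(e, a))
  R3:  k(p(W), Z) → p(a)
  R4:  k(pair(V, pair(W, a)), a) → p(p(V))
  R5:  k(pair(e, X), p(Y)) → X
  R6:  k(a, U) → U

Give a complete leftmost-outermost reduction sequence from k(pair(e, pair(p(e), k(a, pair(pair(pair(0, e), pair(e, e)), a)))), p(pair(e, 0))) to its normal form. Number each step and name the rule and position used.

1. k(pair(e, pair(p(e), k(a, pair(pair(pair(0, e), pair(e, e)), a)))), p(pair(e, 0)))  →  pair(p(e), k(a, pair(pair(pair(0, e), pair(e, e)), a)))   [R5 at ε]
2. pair(p(e), k(a, pair(pair(pair(0, e), pair(e, e)), a)))  →  pair(p(e), pair(pair(pair(0, e), pair(e, e)), a))   [R6 at 2]

pair(p(e), pair(pair(pair(0, e), pair(e, e)), a))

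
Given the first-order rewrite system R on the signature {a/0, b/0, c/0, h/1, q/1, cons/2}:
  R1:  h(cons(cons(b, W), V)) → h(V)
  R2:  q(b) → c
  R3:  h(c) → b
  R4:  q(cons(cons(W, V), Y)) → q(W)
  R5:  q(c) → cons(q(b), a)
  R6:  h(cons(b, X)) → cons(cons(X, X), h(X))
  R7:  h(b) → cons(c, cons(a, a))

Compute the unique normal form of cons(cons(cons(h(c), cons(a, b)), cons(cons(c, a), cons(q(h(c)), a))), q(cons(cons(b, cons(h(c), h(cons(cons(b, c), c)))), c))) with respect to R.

cons(cons(cons(b, cons(a, b)), cons(cons(c, a), cons(c, a))), c)

1. cons(cons(cons(h(c), cons(a, b)), cons(cons(c, a), cons(q(h(c)), a))), q(cons(cons(b, cons(h(c), h(cons(cons(b, c), c)))), c)))  →  cons(cons(cons(b, cons(a, b)), cons(cons(c, a), cons(q(h(c)), a))), q(cons(cons(b, cons(h(c), h(cons(cons(b, c), c)))), c)))   [R3 at 1.1.1]
2. cons(cons(cons(b, cons(a, b)), cons(cons(c, a), cons(q(h(c)), a))), q(cons(cons(b, cons(h(c), h(cons(cons(b, c), c)))), c)))  →  cons(cons(cons(b, cons(a, b)), cons(cons(c, a), cons(q(b), a))), q(cons(cons(b, cons(h(c), h(cons(cons(b, c), c)))), c)))   [R3 at 1.2.2.1.1]
3. cons(cons(cons(b, cons(a, b)), cons(cons(c, a), cons(q(b), a))), q(cons(cons(b, cons(h(c), h(cons(cons(b, c), c)))), c)))  →  cons(cons(cons(b, cons(a, b)), cons(cons(c, a), cons(c, a))), q(cons(cons(b, cons(h(c), h(cons(cons(b, c), c)))), c)))   [R2 at 1.2.2.1]
4. cons(cons(cons(b, cons(a, b)), cons(cons(c, a), cons(c, a))), q(cons(cons(b, cons(h(c), h(cons(cons(b, c), c)))), c)))  →  cons(cons(cons(b, cons(a, b)), cons(cons(c, a), cons(c, a))), q(b))   [R4 at 2]
5. cons(cons(cons(b, cons(a, b)), cons(cons(c, a), cons(c, a))), q(b))  →  cons(cons(cons(b, cons(a, b)), cons(cons(c, a), cons(c, a))), c)   [R2 at 2]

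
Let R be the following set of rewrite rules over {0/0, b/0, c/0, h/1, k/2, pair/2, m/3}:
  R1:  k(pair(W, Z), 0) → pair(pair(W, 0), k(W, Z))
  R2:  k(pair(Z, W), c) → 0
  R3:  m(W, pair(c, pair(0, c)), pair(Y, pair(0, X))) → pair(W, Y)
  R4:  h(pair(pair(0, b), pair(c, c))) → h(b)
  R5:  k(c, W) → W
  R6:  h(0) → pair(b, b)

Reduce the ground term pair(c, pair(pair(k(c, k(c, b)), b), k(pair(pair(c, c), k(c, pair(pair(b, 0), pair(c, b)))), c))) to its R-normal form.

1. pair(c, pair(pair(k(c, k(c, b)), b), k(pair(pair(c, c), k(c, pair(pair(b, 0), pair(c, b)))), c)))  →  pair(c, pair(pair(k(c, b), b), k(pair(pair(c, c), k(c, pair(pair(b, 0), pair(c, b)))), c)))   [R5 at 2.1.1]
2. pair(c, pair(pair(k(c, b), b), k(pair(pair(c, c), k(c, pair(pair(b, 0), pair(c, b)))), c)))  →  pair(c, pair(pair(b, b), k(pair(pair(c, c), k(c, pair(pair(b, 0), pair(c, b)))), c)))   [R5 at 2.1.1]
3. pair(c, pair(pair(b, b), k(pair(pair(c, c), k(c, pair(pair(b, 0), pair(c, b)))), c)))  →  pair(c, pair(pair(b, b), 0))   [R2 at 2.2]

pair(c, pair(pair(b, b), 0))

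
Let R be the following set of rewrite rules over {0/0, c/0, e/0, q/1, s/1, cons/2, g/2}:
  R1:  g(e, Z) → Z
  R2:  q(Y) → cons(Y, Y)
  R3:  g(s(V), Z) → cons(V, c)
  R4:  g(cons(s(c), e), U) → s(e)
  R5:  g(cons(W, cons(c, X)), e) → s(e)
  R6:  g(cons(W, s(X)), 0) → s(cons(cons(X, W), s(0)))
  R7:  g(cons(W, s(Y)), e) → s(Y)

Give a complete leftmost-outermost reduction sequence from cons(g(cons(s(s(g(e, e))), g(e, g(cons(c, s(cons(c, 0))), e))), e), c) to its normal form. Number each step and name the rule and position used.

1. cons(g(cons(s(s(g(e, e))), g(e, g(cons(c, s(cons(c, 0))), e))), e), c)  →  cons(g(cons(s(s(e)), g(e, g(cons(c, s(cons(c, 0))), e))), e), c)   [R1 at 1.1.1.1.1]
2. cons(g(cons(s(s(e)), g(e, g(cons(c, s(cons(c, 0))), e))), e), c)  →  cons(g(cons(s(s(e)), g(cons(c, s(cons(c, 0))), e)), e), c)   [R1 at 1.1.2]
3. cons(g(cons(s(s(e)), g(cons(c, s(cons(c, 0))), e)), e), c)  →  cons(g(cons(s(s(e)), s(cons(c, 0))), e), c)   [R7 at 1.1.2]
4. cons(g(cons(s(s(e)), s(cons(c, 0))), e), c)  →  cons(s(cons(c, 0)), c)   [R7 at 1]

cons(s(cons(c, 0)), c)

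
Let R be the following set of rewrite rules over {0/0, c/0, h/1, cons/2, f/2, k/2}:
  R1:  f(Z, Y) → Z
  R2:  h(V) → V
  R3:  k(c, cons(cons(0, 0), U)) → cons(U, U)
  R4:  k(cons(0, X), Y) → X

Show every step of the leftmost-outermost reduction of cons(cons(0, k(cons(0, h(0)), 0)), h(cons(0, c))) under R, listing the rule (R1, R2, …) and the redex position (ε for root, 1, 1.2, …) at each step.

1. cons(cons(0, k(cons(0, h(0)), 0)), h(cons(0, c)))  →  cons(cons(0, h(0)), h(cons(0, c)))   [R4 at 1.2]
2. cons(cons(0, h(0)), h(cons(0, c)))  →  cons(cons(0, 0), h(cons(0, c)))   [R2 at 1.2]
3. cons(cons(0, 0), h(cons(0, c)))  →  cons(cons(0, 0), cons(0, c))   [R2 at 2]

cons(cons(0, 0), cons(0, c))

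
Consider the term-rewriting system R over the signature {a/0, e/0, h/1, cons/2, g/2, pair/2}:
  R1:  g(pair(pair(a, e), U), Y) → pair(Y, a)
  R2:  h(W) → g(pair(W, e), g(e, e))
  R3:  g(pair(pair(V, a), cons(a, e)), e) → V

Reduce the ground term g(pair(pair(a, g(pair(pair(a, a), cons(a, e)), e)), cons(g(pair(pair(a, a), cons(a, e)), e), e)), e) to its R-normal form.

a

1. g(pair(pair(a, g(pair(pair(a, a), cons(a, e)), e)), cons(g(pair(pair(a, a), cons(a, e)), e), e)), e)  →  g(pair(pair(a, a), cons(g(pair(pair(a, a), cons(a, e)), e), e)), e)   [R3 at 1.1.2]
2. g(pair(pair(a, a), cons(g(pair(pair(a, a), cons(a, e)), e), e)), e)  →  g(pair(pair(a, a), cons(a, e)), e)   [R3 at 1.2.1]
3. g(pair(pair(a, a), cons(a, e)), e)  →  a   [R3 at ε]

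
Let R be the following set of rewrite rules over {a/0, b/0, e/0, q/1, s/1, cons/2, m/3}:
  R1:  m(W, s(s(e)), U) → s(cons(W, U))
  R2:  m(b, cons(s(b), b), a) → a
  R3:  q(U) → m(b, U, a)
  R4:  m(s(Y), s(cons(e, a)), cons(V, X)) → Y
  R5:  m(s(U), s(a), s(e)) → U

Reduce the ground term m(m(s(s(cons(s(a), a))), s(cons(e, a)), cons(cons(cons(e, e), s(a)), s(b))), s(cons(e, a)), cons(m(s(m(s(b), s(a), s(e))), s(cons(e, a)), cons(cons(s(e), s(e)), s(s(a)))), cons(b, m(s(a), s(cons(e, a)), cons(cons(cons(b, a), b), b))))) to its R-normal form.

cons(s(a), a)

1. m(m(s(s(cons(s(a), a))), s(cons(e, a)), cons(cons(cons(e, e), s(a)), s(b))), s(cons(e, a)), cons(m(s(m(s(b), s(a), s(e))), s(cons(e, a)), cons(cons(s(e), s(e)), s(s(a)))), cons(b, m(s(a), s(cons(e, a)), cons(cons(cons(b, a), b), b)))))  →  m(s(cons(s(a), a)), s(cons(e, a)), cons(m(s(m(s(b), s(a), s(e))), s(cons(e, a)), cons(cons(s(e), s(e)), s(s(a)))), cons(b, m(s(a), s(cons(e, a)), cons(cons(cons(b, a), b), b)))))   [R4 at 1]
2. m(s(cons(s(a), a)), s(cons(e, a)), cons(m(s(m(s(b), s(a), s(e))), s(cons(e, a)), cons(cons(s(e), s(e)), s(s(a)))), cons(b, m(s(a), s(cons(e, a)), cons(cons(cons(b, a), b), b)))))  →  cons(s(a), a)   [R4 at ε]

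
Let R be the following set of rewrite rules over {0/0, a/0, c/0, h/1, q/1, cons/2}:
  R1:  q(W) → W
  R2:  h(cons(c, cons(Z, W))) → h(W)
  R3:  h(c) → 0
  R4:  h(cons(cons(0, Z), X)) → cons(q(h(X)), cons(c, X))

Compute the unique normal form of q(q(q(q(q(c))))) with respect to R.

1. q(q(q(q(q(c)))))  →  q(q(q(q(c))))   [R1 at ε]
2. q(q(q(q(c))))  →  q(q(q(c)))   [R1 at ε]
3. q(q(q(c)))  →  q(q(c))   [R1 at ε]
4. q(q(c))  →  q(c)   [R1 at ε]
5. q(c)  →  c   [R1 at ε]

c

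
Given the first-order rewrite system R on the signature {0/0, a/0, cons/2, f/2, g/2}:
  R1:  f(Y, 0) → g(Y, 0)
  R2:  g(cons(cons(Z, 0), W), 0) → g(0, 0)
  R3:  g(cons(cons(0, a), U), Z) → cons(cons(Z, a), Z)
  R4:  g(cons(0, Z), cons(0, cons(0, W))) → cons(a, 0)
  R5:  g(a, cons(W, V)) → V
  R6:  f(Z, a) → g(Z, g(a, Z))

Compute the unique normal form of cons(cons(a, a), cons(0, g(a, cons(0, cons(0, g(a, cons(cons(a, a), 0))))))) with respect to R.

1. cons(cons(a, a), cons(0, g(a, cons(0, cons(0, g(a, cons(cons(a, a), 0)))))))  →  cons(cons(a, a), cons(0, cons(0, g(a, cons(cons(a, a), 0)))))   [R5 at 2.2]
2. cons(cons(a, a), cons(0, cons(0, g(a, cons(cons(a, a), 0)))))  →  cons(cons(a, a), cons(0, cons(0, 0)))   [R5 at 2.2.2]

cons(cons(a, a), cons(0, cons(0, 0)))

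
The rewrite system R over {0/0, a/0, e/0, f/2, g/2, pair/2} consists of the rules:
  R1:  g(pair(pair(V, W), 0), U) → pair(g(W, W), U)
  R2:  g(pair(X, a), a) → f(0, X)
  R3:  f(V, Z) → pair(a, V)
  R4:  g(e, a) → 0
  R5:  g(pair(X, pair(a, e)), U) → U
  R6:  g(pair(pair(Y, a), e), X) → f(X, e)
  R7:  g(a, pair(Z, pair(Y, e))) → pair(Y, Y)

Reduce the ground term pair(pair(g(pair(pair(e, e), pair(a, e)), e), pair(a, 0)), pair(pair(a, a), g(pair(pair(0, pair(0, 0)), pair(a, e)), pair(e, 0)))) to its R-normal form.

1. pair(pair(g(pair(pair(e, e), pair(a, e)), e), pair(a, 0)), pair(pair(a, a), g(pair(pair(0, pair(0, 0)), pair(a, e)), pair(e, 0))))  →  pair(pair(e, pair(a, 0)), pair(pair(a, a), g(pair(pair(0, pair(0, 0)), pair(a, e)), pair(e, 0))))   [R5 at 1.1]
2. pair(pair(e, pair(a, 0)), pair(pair(a, a), g(pair(pair(0, pair(0, 0)), pair(a, e)), pair(e, 0))))  →  pair(pair(e, pair(a, 0)), pair(pair(a, a), pair(e, 0)))   [R5 at 2.2]

pair(pair(e, pair(a, 0)), pair(pair(a, a), pair(e, 0)))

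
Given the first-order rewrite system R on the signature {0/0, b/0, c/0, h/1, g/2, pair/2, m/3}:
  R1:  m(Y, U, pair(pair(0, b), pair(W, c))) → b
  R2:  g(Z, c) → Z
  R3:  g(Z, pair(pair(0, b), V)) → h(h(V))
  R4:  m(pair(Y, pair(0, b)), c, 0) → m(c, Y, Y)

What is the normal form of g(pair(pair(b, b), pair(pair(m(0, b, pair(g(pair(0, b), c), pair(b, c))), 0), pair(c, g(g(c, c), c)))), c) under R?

pair(pair(b, b), pair(pair(b, 0), pair(c, c)))

1. g(pair(pair(b, b), pair(pair(m(0, b, pair(g(pair(0, b), c), pair(b, c))), 0), pair(c, g(g(c, c), c)))), c)  →  pair(pair(b, b), pair(pair(m(0, b, pair(g(pair(0, b), c), pair(b, c))), 0), pair(c, g(g(c, c), c))))   [R2 at ε]
2. pair(pair(b, b), pair(pair(m(0, b, pair(g(pair(0, b), c), pair(b, c))), 0), pair(c, g(g(c, c), c))))  →  pair(pair(b, b), pair(pair(m(0, b, pair(pair(0, b), pair(b, c))), 0), pair(c, g(g(c, c), c))))   [R2 at 2.1.1.3.1]
3. pair(pair(b, b), pair(pair(m(0, b, pair(pair(0, b), pair(b, c))), 0), pair(c, g(g(c, c), c))))  →  pair(pair(b, b), pair(pair(b, 0), pair(c, g(g(c, c), c))))   [R1 at 2.1.1]
4. pair(pair(b, b), pair(pair(b, 0), pair(c, g(g(c, c), c))))  →  pair(pair(b, b), pair(pair(b, 0), pair(c, g(c, c))))   [R2 at 2.2.2]
5. pair(pair(b, b), pair(pair(b, 0), pair(c, g(c, c))))  →  pair(pair(b, b), pair(pair(b, 0), pair(c, c)))   [R2 at 2.2.2]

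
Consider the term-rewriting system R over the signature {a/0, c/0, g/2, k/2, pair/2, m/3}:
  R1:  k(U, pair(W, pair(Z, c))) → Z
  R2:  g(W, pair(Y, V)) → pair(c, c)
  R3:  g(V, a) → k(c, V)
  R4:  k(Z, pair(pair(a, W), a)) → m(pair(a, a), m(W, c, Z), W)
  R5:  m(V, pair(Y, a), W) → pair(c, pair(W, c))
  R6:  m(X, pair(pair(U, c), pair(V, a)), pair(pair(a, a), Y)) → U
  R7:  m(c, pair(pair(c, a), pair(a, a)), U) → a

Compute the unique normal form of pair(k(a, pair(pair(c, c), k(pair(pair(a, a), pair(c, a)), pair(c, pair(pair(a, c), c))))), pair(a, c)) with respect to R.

1. pair(k(a, pair(pair(c, c), k(pair(pair(a, a), pair(c, a)), pair(c, pair(pair(a, c), c))))), pair(a, c))  →  pair(k(a, pair(pair(c, c), pair(a, c))), pair(a, c))   [R1 at 1.2.2]
2. pair(k(a, pair(pair(c, c), pair(a, c))), pair(a, c))  →  pair(a, pair(a, c))   [R1 at 1]

pair(a, pair(a, c))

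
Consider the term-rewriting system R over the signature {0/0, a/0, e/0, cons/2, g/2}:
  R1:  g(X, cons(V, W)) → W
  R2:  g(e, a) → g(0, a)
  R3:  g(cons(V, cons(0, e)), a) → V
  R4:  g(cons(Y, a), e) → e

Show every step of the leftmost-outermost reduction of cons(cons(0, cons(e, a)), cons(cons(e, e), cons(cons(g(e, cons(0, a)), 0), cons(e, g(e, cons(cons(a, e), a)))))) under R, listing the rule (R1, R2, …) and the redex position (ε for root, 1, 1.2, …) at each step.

1. cons(cons(0, cons(e, a)), cons(cons(e, e), cons(cons(g(e, cons(0, a)), 0), cons(e, g(e, cons(cons(a, e), a))))))  →  cons(cons(0, cons(e, a)), cons(cons(e, e), cons(cons(a, 0), cons(e, g(e, cons(cons(a, e), a))))))   [R1 at 2.2.1.1]
2. cons(cons(0, cons(e, a)), cons(cons(e, e), cons(cons(a, 0), cons(e, g(e, cons(cons(a, e), a))))))  →  cons(cons(0, cons(e, a)), cons(cons(e, e), cons(cons(a, 0), cons(e, a))))   [R1 at 2.2.2.2]

cons(cons(0, cons(e, a)), cons(cons(e, e), cons(cons(a, 0), cons(e, a))))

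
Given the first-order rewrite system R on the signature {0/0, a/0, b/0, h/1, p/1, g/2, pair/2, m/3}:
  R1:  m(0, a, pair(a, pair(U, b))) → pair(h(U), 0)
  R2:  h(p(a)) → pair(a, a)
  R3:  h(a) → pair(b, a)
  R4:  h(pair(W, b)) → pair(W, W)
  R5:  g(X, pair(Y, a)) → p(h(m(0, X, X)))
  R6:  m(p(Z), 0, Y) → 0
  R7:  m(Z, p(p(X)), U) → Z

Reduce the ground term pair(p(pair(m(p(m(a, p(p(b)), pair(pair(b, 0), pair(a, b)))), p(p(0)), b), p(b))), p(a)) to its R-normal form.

pair(p(pair(p(a), p(b))), p(a))

1. pair(p(pair(m(p(m(a, p(p(b)), pair(pair(b, 0), pair(a, b)))), p(p(0)), b), p(b))), p(a))  →  pair(p(pair(p(m(a, p(p(b)), pair(pair(b, 0), pair(a, b)))), p(b))), p(a))   [R7 at 1.1.1]
2. pair(p(pair(p(m(a, p(p(b)), pair(pair(b, 0), pair(a, b)))), p(b))), p(a))  →  pair(p(pair(p(a), p(b))), p(a))   [R7 at 1.1.1.1]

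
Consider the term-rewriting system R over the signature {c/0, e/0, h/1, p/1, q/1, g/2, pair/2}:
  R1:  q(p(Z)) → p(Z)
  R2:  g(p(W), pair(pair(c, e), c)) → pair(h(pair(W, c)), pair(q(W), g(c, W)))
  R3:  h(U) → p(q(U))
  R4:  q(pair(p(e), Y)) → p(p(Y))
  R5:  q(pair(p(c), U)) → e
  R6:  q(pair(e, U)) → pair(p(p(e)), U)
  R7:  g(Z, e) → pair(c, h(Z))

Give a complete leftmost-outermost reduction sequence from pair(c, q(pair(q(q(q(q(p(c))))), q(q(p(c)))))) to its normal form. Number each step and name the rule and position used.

pair(c, e)

1. pair(c, q(pair(q(q(q(q(p(c))))), q(q(p(c))))))  →  pair(c, q(pair(q(q(q(p(c)))), q(q(p(c))))))   [R1 at 2.1.1.1.1.1]
2. pair(c, q(pair(q(q(q(p(c)))), q(q(p(c))))))  →  pair(c, q(pair(q(q(p(c))), q(q(p(c))))))   [R1 at 2.1.1.1.1]
3. pair(c, q(pair(q(q(p(c))), q(q(p(c))))))  →  pair(c, q(pair(q(p(c)), q(q(p(c))))))   [R1 at 2.1.1.1]
4. pair(c, q(pair(q(p(c)), q(q(p(c))))))  →  pair(c, q(pair(p(c), q(q(p(c))))))   [R1 at 2.1.1]
5. pair(c, q(pair(p(c), q(q(p(c))))))  →  pair(c, e)   [R5 at 2]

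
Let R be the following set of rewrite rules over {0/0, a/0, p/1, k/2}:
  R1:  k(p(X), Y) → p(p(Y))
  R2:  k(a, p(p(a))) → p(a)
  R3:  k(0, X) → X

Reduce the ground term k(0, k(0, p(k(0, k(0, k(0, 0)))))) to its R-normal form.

1. k(0, k(0, p(k(0, k(0, k(0, 0))))))  →  k(0, p(k(0, k(0, k(0, 0)))))   [R3 at ε]
2. k(0, p(k(0, k(0, k(0, 0)))))  →  p(k(0, k(0, k(0, 0))))   [R3 at ε]
3. p(k(0, k(0, k(0, 0))))  →  p(k(0, k(0, 0)))   [R3 at 1]
4. p(k(0, k(0, 0)))  →  p(k(0, 0))   [R3 at 1]
5. p(k(0, 0))  →  p(0)   [R3 at 1]

p(0)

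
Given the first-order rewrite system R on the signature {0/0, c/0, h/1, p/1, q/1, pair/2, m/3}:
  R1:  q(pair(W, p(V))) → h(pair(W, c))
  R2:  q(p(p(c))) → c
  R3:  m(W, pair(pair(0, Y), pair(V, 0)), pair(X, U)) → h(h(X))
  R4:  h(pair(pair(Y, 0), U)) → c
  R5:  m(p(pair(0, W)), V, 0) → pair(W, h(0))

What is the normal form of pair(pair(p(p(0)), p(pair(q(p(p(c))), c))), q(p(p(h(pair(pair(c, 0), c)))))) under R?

pair(pair(p(p(0)), p(pair(c, c))), c)

1. pair(pair(p(p(0)), p(pair(q(p(p(c))), c))), q(p(p(h(pair(pair(c, 0), c))))))  →  pair(pair(p(p(0)), p(pair(c, c))), q(p(p(h(pair(pair(c, 0), c))))))   [R2 at 1.2.1.1]
2. pair(pair(p(p(0)), p(pair(c, c))), q(p(p(h(pair(pair(c, 0), c))))))  →  pair(pair(p(p(0)), p(pair(c, c))), q(p(p(c))))   [R4 at 2.1.1.1]
3. pair(pair(p(p(0)), p(pair(c, c))), q(p(p(c))))  →  pair(pair(p(p(0)), p(pair(c, c))), c)   [R2 at 2]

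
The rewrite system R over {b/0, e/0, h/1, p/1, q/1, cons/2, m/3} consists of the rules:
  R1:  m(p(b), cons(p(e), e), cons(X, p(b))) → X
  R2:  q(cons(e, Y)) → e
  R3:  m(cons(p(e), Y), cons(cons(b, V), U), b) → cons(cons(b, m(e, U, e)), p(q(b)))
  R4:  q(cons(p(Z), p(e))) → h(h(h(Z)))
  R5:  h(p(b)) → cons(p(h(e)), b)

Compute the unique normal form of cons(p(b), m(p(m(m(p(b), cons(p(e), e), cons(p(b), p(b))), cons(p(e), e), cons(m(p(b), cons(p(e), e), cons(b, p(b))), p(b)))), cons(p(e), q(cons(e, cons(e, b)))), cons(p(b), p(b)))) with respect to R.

1. cons(p(b), m(p(m(m(p(b), cons(p(e), e), cons(p(b), p(b))), cons(p(e), e), cons(m(p(b), cons(p(e), e), cons(b, p(b))), p(b)))), cons(p(e), q(cons(e, cons(e, b)))), cons(p(b), p(b))))  →  cons(p(b), m(p(m(p(b), cons(p(e), e), cons(m(p(b), cons(p(e), e), cons(b, p(b))), p(b)))), cons(p(e), q(cons(e, cons(e, b)))), cons(p(b), p(b))))   [R1 at 2.1.1.1]
2. cons(p(b), m(p(m(p(b), cons(p(e), e), cons(m(p(b), cons(p(e), e), cons(b, p(b))), p(b)))), cons(p(e), q(cons(e, cons(e, b)))), cons(p(b), p(b))))  →  cons(p(b), m(p(m(p(b), cons(p(e), e), cons(b, p(b)))), cons(p(e), q(cons(e, cons(e, b)))), cons(p(b), p(b))))   [R1 at 2.1.1]
3. cons(p(b), m(p(m(p(b), cons(p(e), e), cons(b, p(b)))), cons(p(e), q(cons(e, cons(e, b)))), cons(p(b), p(b))))  →  cons(p(b), m(p(b), cons(p(e), q(cons(e, cons(e, b)))), cons(p(b), p(b))))   [R1 at 2.1.1]
4. cons(p(b), m(p(b), cons(p(e), q(cons(e, cons(e, b)))), cons(p(b), p(b))))  →  cons(p(b), m(p(b), cons(p(e), e), cons(p(b), p(b))))   [R2 at 2.2.2]
5. cons(p(b), m(p(b), cons(p(e), e), cons(p(b), p(b))))  →  cons(p(b), p(b))   [R1 at 2]

cons(p(b), p(b))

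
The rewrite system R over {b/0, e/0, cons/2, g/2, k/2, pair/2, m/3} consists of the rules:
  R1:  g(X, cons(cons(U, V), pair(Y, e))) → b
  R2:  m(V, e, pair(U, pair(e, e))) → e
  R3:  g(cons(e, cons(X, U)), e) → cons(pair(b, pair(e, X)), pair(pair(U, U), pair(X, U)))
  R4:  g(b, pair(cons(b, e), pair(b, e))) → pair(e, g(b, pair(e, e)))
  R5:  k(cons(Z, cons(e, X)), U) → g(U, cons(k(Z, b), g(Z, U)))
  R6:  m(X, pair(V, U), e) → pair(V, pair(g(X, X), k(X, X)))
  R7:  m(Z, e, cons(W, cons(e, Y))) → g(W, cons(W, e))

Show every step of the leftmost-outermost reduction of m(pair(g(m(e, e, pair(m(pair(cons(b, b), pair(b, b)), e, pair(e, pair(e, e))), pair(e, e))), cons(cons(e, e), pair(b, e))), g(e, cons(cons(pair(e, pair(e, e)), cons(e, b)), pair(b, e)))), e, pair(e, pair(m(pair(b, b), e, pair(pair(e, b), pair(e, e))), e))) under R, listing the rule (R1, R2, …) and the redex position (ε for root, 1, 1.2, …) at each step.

1. m(pair(g(m(e, e, pair(m(pair(cons(b, b), pair(b, b)), e, pair(e, pair(e, e))), pair(e, e))), cons(cons(e, e), pair(b, e))), g(e, cons(cons(pair(e, pair(e, e)), cons(e, b)), pair(b, e)))), e, pair(e, pair(m(pair(b, b), e, pair(pair(e, b), pair(e, e))), e)))  →  m(pair(b, g(e, cons(cons(pair(e, pair(e, e)), cons(e, b)), pair(b, e)))), e, pair(e, pair(m(pair(b, b), e, pair(pair(e, b), pair(e, e))), e)))   [R1 at 1.1]
2. m(pair(b, g(e, cons(cons(pair(e, pair(e, e)), cons(e, b)), pair(b, e)))), e, pair(e, pair(m(pair(b, b), e, pair(pair(e, b), pair(e, e))), e)))  →  m(pair(b, b), e, pair(e, pair(m(pair(b, b), e, pair(pair(e, b), pair(e, e))), e)))   [R1 at 1.2]
3. m(pair(b, b), e, pair(e, pair(m(pair(b, b), e, pair(pair(e, b), pair(e, e))), e)))  →  m(pair(b, b), e, pair(e, pair(e, e)))   [R2 at 3.2.1]
4. m(pair(b, b), e, pair(e, pair(e, e)))  →  e   [R2 at ε]

e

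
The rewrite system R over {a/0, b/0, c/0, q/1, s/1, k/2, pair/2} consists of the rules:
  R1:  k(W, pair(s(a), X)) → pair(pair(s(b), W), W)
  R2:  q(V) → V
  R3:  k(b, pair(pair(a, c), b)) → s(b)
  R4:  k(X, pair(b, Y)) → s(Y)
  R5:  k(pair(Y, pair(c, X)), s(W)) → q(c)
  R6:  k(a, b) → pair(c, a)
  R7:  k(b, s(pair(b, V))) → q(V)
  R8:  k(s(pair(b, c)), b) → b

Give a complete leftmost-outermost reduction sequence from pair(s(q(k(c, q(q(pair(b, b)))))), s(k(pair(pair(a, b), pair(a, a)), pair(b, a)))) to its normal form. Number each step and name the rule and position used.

pair(s(s(b)), s(s(a)))

1. pair(s(q(k(c, q(q(pair(b, b)))))), s(k(pair(pair(a, b), pair(a, a)), pair(b, a))))  →  pair(s(k(c, q(q(pair(b, b))))), s(k(pair(pair(a, b), pair(a, a)), pair(b, a))))   [R2 at 1.1]
2. pair(s(k(c, q(q(pair(b, b))))), s(k(pair(pair(a, b), pair(a, a)), pair(b, a))))  →  pair(s(k(c, q(pair(b, b)))), s(k(pair(pair(a, b), pair(a, a)), pair(b, a))))   [R2 at 1.1.2]
3. pair(s(k(c, q(pair(b, b)))), s(k(pair(pair(a, b), pair(a, a)), pair(b, a))))  →  pair(s(k(c, pair(b, b))), s(k(pair(pair(a, b), pair(a, a)), pair(b, a))))   [R2 at 1.1.2]
4. pair(s(k(c, pair(b, b))), s(k(pair(pair(a, b), pair(a, a)), pair(b, a))))  →  pair(s(s(b)), s(k(pair(pair(a, b), pair(a, a)), pair(b, a))))   [R4 at 1.1]
5. pair(s(s(b)), s(k(pair(pair(a, b), pair(a, a)), pair(b, a))))  →  pair(s(s(b)), s(s(a)))   [R4 at 2.1]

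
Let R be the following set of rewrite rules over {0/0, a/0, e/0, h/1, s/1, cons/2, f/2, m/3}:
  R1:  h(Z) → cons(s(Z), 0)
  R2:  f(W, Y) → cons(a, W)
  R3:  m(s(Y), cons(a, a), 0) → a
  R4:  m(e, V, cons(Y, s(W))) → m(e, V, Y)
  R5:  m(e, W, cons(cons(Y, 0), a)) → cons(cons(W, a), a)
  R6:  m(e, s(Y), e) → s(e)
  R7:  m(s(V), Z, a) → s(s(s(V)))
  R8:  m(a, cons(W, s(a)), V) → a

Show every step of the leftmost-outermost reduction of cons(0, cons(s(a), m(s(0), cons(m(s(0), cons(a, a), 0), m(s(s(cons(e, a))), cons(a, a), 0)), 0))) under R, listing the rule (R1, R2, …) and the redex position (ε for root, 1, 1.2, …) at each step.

cons(0, cons(s(a), a))

1. cons(0, cons(s(a), m(s(0), cons(m(s(0), cons(a, a), 0), m(s(s(cons(e, a))), cons(a, a), 0)), 0)))  →  cons(0, cons(s(a), m(s(0), cons(a, m(s(s(cons(e, a))), cons(a, a), 0)), 0)))   [R3 at 2.2.2.1]
2. cons(0, cons(s(a), m(s(0), cons(a, m(s(s(cons(e, a))), cons(a, a), 0)), 0)))  →  cons(0, cons(s(a), m(s(0), cons(a, a), 0)))   [R3 at 2.2.2.2]
3. cons(0, cons(s(a), m(s(0), cons(a, a), 0)))  →  cons(0, cons(s(a), a))   [R3 at 2.2]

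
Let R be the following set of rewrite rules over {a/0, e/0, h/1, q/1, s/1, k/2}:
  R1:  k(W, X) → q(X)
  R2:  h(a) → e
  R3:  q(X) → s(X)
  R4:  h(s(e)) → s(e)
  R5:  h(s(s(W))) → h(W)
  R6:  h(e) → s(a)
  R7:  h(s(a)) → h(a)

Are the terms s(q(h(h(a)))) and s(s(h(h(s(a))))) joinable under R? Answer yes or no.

Reduce t₁ = s(q(h(h(a)))):
1. s(q(h(h(a))))  →  s(s(h(h(a))))   [R3 at 1]
2. s(s(h(h(a))))  →  s(s(h(e)))   [R2 at 1.1.1]
3. s(s(h(e)))  →  s(s(s(a)))   [R6 at 1.1]

Reduce t₂ = s(s(h(h(s(a))))):
1. s(s(h(h(s(a)))))  →  s(s(h(h(a))))   [R7 at 1.1.1]
2. s(s(h(h(a))))  →  s(s(h(e)))   [R2 at 1.1.1]
3. s(s(h(e)))  →  s(s(s(a)))   [R6 at 1.1]

yes — NF(t₁) = s(s(s(a))), NF(t₂) = s(s(s(a)))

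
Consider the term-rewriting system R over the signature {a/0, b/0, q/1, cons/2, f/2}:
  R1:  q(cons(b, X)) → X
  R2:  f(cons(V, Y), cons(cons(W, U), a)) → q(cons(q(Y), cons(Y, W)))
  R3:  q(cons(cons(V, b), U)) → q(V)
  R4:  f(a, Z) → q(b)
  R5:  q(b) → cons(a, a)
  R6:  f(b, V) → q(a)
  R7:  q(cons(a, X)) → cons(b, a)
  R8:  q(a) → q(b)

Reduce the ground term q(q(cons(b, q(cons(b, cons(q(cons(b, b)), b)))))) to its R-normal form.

1. q(q(cons(b, q(cons(b, cons(q(cons(b, b)), b))))))  →  q(q(cons(b, cons(q(cons(b, b)), b))))   [R1 at 1]
2. q(q(cons(b, cons(q(cons(b, b)), b))))  →  q(cons(q(cons(b, b)), b))   [R1 at 1]
3. q(cons(q(cons(b, b)), b))  →  q(cons(b, b))   [R1 at 1.1]
4. q(cons(b, b))  →  b   [R1 at ε]

b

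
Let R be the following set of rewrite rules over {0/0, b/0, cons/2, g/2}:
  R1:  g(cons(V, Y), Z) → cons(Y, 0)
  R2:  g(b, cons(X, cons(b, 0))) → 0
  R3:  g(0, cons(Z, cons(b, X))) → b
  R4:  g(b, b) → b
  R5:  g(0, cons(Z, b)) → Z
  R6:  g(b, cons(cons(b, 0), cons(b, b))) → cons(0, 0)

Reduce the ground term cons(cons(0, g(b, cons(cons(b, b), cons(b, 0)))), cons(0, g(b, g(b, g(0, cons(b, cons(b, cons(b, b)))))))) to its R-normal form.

cons(cons(0, 0), cons(0, b))

1. cons(cons(0, g(b, cons(cons(b, b), cons(b, 0)))), cons(0, g(b, g(b, g(0, cons(b, cons(b, cons(b, b))))))))  →  cons(cons(0, 0), cons(0, g(b, g(b, g(0, cons(b, cons(b, cons(b, b))))))))   [R2 at 1.2]
2. cons(cons(0, 0), cons(0, g(b, g(b, g(0, cons(b, cons(b, cons(b, b))))))))  →  cons(cons(0, 0), cons(0, g(b, g(b, b))))   [R3 at 2.2.2.2]
3. cons(cons(0, 0), cons(0, g(b, g(b, b))))  →  cons(cons(0, 0), cons(0, g(b, b)))   [R4 at 2.2.2]
4. cons(cons(0, 0), cons(0, g(b, b)))  →  cons(cons(0, 0), cons(0, b))   [R4 at 2.2]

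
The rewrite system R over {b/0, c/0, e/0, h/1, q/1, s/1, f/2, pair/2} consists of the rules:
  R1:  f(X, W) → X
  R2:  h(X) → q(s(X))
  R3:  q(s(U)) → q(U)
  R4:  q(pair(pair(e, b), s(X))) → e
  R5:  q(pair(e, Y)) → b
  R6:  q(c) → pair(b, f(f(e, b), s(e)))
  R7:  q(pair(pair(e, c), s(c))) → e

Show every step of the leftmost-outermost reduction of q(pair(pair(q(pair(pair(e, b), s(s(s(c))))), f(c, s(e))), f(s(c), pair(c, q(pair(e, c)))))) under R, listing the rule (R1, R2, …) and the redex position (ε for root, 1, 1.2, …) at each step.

e

1. q(pair(pair(q(pair(pair(e, b), s(s(s(c))))), f(c, s(e))), f(s(c), pair(c, q(pair(e, c))))))  →  q(pair(pair(e, f(c, s(e))), f(s(c), pair(c, q(pair(e, c))))))   [R4 at 1.1.1]
2. q(pair(pair(e, f(c, s(e))), f(s(c), pair(c, q(pair(e, c))))))  →  q(pair(pair(e, c), f(s(c), pair(c, q(pair(e, c))))))   [R1 at 1.1.2]
3. q(pair(pair(e, c), f(s(c), pair(c, q(pair(e, c))))))  →  q(pair(pair(e, c), s(c)))   [R1 at 1.2]
4. q(pair(pair(e, c), s(c)))  →  e   [R7 at ε]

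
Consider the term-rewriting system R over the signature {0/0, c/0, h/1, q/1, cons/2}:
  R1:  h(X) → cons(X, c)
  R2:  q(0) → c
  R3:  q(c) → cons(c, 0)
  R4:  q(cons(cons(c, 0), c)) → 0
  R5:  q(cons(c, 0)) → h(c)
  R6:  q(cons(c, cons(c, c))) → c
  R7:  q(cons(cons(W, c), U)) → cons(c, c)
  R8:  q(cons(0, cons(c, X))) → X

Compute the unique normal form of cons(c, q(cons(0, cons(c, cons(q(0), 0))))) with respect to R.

cons(c, cons(c, 0))

1. cons(c, q(cons(0, cons(c, cons(q(0), 0)))))  →  cons(c, cons(q(0), 0))   [R8 at 2]
2. cons(c, cons(q(0), 0))  →  cons(c, cons(c, 0))   [R2 at 2.1]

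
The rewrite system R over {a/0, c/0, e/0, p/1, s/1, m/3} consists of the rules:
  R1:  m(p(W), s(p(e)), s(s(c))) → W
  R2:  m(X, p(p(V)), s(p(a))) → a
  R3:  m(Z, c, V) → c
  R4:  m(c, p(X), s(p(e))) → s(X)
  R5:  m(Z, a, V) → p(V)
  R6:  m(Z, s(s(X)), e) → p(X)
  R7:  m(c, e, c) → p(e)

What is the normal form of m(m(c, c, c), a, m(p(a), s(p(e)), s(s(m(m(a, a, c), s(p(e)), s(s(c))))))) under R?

p(a)

1. m(m(c, c, c), a, m(p(a), s(p(e)), s(s(m(m(a, a, c), s(p(e)), s(s(c)))))))  →  p(m(p(a), s(p(e)), s(s(m(m(a, a, c), s(p(e)), s(s(c)))))))   [R5 at ε]
2. p(m(p(a), s(p(e)), s(s(m(m(a, a, c), s(p(e)), s(s(c)))))))  →  p(m(p(a), s(p(e)), s(s(m(p(c), s(p(e)), s(s(c)))))))   [R5 at 1.3.1.1.1]
3. p(m(p(a), s(p(e)), s(s(m(p(c), s(p(e)), s(s(c)))))))  →  p(m(p(a), s(p(e)), s(s(c))))   [R1 at 1.3.1.1]
4. p(m(p(a), s(p(e)), s(s(c))))  →  p(a)   [R1 at 1]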